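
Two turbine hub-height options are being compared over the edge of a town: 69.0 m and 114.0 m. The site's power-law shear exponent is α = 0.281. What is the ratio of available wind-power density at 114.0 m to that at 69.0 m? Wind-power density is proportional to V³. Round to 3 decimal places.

1.527

Speed ratio: V_B/V_A = (z_B/z_A)^α = (114.0/69.0)^0.281 = (1.6522)^0.281 = 1.15153
Power-density ratio: P_B/P_A = (V_B/V_A)³ = (1.15153)³ = 1.52694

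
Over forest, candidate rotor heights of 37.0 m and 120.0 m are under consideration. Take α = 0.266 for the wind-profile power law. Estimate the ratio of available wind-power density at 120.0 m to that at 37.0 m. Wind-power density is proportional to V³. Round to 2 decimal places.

Speed ratio: V_B/V_A = (z_B/z_A)^α = (120.0/37.0)^0.266 = (3.2432)^0.266 = 1.36748
Power-density ratio: P_B/P_A = (V_B/V_A)³ = (1.36748)³ = 2.55718

2.56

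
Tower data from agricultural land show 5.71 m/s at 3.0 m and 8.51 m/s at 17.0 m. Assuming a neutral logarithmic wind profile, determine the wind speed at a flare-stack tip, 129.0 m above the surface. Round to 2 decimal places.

Log law: V ∝ ln(z/z₀). From the pair, with r = V₁/V₂ = 0.67098,
ln z₀ = (ln z₁ − r·ln z₂)/(1 − r) = (1.0986 − 0.67098×2.8332)/0.32902 = -2.4387 → z₀ = 0.08727 m
V₃ = V₁ · ln(z₃/z₀)/ln(z₁/z₀) = 5.71 × 7.2985/3.5373 = 11.7813 m/s

11.78 m/s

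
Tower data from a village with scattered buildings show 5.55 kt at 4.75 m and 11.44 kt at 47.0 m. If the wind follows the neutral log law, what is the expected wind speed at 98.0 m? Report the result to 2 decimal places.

13.33 kt

Log law: V ∝ ln(z/z₀). From the pair, with r = V₁/V₂ = 0.48514,
ln z₀ = (ln z₁ − r·ln z₂)/(1 − r) = (1.5581 − 0.48514×3.8501)/0.51486 = -0.6016 → z₀ = 0.5480 m
V₃ = V₁ · ln(z₃/z₀)/ln(z₁/z₀) = 5.55 × 5.1865/2.1597 = 13.3283 kt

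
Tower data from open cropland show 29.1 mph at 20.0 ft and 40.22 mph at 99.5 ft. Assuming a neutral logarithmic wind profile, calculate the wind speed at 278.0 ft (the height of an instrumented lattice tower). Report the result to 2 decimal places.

47.34 mph

Log law: V ∝ ln(z/z₀). From the pair, with r = V₁/V₂ = 0.72352,
ln z₀ = (ln z₁ − r·ln z₂)/(1 − r) = (2.9957 − 0.72352×4.6002)/0.27648 = -1.2029 → z₀ = 0.3003 ft
V₃ = V₁ · ln(z₃/z₀)/ln(z₁/z₀) = 29.1 × 6.8305/4.1986 = 47.3412 mph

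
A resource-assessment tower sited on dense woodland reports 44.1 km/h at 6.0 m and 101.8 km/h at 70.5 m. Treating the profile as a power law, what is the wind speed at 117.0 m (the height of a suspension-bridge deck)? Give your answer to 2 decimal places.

120.90 km/h

First find α: α = ln(V₂/V₁)/ln(z₂/z₁) = ln(101.8/44.1)/ln(70.5/6.0) = 0.83655/2.46385 = 0.3395
Extrapolate from 70.5 m to 117.0 m: V₃ = 101.8 × (117.0/70.5)^0.3395 = 101.8 × 1.1877 = 120.9047 km/h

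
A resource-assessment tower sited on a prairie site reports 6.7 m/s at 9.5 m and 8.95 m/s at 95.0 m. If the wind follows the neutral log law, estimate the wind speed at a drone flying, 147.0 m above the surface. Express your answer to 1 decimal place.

9.4 m/s

Log law: V ∝ ln(z/z₀). From the pair, with r = V₁/V₂ = 0.74860,
ln z₀ = (ln z₁ − r·ln z₂)/(1 − r) = (2.2513 − 0.74860×4.5539)/0.25140 = -4.6053 → z₀ = 0.009999 m
V₃ = V₁ · ln(z₃/z₀)/ln(z₁/z₀) = 6.7 × 9.5957/6.8566 = 9.3766 m/s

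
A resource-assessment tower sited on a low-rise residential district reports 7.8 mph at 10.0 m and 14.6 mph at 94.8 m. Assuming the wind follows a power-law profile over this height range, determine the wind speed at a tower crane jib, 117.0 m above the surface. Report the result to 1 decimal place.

First find α: α = ln(V₂/V₁)/ln(z₂/z₁) = ln(14.6/7.8)/ln(94.8/10.0) = 0.62690/2.24918 = 0.2787
Extrapolate from 94.8 m to 117.0 m: V₃ = 14.6 × (117.0/94.8)^0.2787 = 14.6 × 1.0604 = 15.4818 mph

15.5 mph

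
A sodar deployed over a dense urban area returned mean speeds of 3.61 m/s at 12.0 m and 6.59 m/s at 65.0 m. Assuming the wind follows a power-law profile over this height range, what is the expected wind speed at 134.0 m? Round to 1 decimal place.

8.5 m/s

First find α: α = ln(V₂/V₁)/ln(z₂/z₁) = ln(6.59/3.61)/ln(65.0/12.0) = 0.60185/1.68948 = 0.3562
Extrapolate from 65.0 m to 134.0 m: V₃ = 6.59 × (134.0/65.0)^0.3562 = 6.59 × 1.2940 = 8.5273 m/s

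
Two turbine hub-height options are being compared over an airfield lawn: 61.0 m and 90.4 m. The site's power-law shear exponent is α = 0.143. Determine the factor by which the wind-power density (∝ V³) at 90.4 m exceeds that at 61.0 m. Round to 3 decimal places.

1.184

Speed ratio: V_B/V_A = (z_B/z_A)^α = (90.4/61.0)^0.143 = (1.4820)^0.143 = 1.05786
Power-density ratio: P_B/P_A = (V_B/V_A)³ = (1.05786)³ = 1.18383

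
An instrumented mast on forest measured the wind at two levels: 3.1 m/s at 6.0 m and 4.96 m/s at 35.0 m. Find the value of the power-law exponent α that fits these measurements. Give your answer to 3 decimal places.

Power law: V₂/V₁ = (z₂/z₁)^α ⇒ α = ln(V₂/V₁) / ln(z₂/z₁)
α = ln(4.96/3.1) / ln(35.0/6.0) = ln(1.6000) / ln(5.8333)
  = 0.47000 / 1.76359 = 0.26650

α ≈ 0.267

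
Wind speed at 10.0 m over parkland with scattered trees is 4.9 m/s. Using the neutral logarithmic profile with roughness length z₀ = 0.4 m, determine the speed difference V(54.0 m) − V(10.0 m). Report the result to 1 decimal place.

Log law: V₂ = V₁ · ln(z₂/z₀)/ln(z₁/z₀) = 4.9 × 4.9053/3.2189 = 7.4672 m/s
ΔV = 7.4672 − 4.9 = 2.5672 m/s

2.6 m/s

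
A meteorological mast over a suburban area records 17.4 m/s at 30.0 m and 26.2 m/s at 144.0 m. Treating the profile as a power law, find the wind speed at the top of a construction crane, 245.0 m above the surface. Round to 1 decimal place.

30.1 m/s

First find α: α = ln(V₂/V₁)/ln(z₂/z₁) = ln(26.2/17.4)/ln(144.0/30.0) = 0.40929/1.56862 = 0.2609
Extrapolate from 144.0 m to 245.0 m: V₃ = 26.2 × (245.0/144.0)^0.2609 = 26.2 × 1.1487 = 30.0970 m/s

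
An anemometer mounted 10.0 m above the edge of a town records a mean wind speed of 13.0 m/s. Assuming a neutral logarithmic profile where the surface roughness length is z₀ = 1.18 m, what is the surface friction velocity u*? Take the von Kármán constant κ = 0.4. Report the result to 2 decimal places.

Log law: V(z) = (u*/κ) · ln(z/z₀) ⇒ u* = κ · V / ln(z/z₀)
u* = 0.4 × 13.0 / ln(10.0/1.18) = 0.4 × 13.0 / 2.1371
   = 5.2000 / 2.1371 = 2.4332 m/s

u* ≈ 2.43 m/s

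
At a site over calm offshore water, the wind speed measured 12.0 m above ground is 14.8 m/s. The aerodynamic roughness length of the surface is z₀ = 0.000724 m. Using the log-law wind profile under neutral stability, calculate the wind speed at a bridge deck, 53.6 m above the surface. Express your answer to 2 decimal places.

17.08 m/s

Log law: V(z) ∝ ln(z/z₀), so V₂/V₁ = ln(z₂/z₀) / ln(z₁/z₀).
ln(53.6/0.000724) = 11.2123, ln(12.0/0.000724) = 9.7156
V₂ = 14.8 × 11.2123/9.7156 = 14.8 × 1.1540 = 17.0799 m/s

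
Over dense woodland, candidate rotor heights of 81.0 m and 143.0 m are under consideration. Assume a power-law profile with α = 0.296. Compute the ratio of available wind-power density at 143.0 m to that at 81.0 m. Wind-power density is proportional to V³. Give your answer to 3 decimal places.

Speed ratio: V_B/V_A = (z_B/z_A)^α = (143.0/81.0)^0.296 = (1.7654)^0.296 = 1.18323
Power-density ratio: P_B/P_A = (V_B/V_A)³ = (1.18323)³ = 1.65655

1.657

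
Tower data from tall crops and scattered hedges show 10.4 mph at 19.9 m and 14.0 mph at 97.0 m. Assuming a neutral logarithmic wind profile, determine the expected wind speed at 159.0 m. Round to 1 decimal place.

Log law: V ∝ ln(z/z₀). From the pair, with r = V₁/V₂ = 0.74286,
ln z₀ = (ln z₁ − r·ln z₂)/(1 − r) = (2.9907 − 0.74286×4.5747)/0.25714 = -1.5853 → z₀ = 0.2049 m
V₃ = V₁ · ln(z₃/z₀)/ln(z₁/z₀) = 10.4 × 6.6542/4.5760 = 15.1232 mph

15.1 mph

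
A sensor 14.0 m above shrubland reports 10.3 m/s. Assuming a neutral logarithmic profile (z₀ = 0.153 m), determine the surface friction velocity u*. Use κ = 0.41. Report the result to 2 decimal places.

Log law: V(z) = (u*/κ) · ln(z/z₀) ⇒ u* = κ · V / ln(z/z₀)
u* = 0.41 × 10.3 / ln(14.0/0.153) = 0.41 × 10.3 / 4.5164
   = 4.2230 / 4.5164 = 0.9350 m/s

u* ≈ 0.94 m/s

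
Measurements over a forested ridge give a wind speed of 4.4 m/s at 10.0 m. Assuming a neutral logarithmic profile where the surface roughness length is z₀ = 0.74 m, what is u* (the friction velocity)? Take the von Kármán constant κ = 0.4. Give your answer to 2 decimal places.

Log law: V(z) = (u*/κ) · ln(z/z₀) ⇒ u* = κ · V / ln(z/z₀)
u* = 0.4 × 4.4 / ln(10.0/0.74) = 0.4 × 4.4 / 2.6037
   = 1.7600 / 2.6037 = 0.6760 m/s

u* ≈ 0.68 m/s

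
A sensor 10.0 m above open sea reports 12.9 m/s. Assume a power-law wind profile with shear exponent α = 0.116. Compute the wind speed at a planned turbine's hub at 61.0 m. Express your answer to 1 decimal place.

15.9 m/s

Power-law profile: V₂ = V₁ · (z₂/z₁)^α
V₂ = 12.9 × (61.0/10.0)^0.116 = 12.9 × (6.1000)^0.116
    = 12.9 × 1.2334 = 15.9107 m/s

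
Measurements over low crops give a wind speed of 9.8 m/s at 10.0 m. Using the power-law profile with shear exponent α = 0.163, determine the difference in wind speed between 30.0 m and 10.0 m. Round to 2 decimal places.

Power law: V₂ = V₁ · (z₂/z₁)^α = 9.8 × (3.0000)^0.163 = 11.7219 m/s
ΔV = 11.7219 − 9.8 = 1.9219 m/s

1.92 m/s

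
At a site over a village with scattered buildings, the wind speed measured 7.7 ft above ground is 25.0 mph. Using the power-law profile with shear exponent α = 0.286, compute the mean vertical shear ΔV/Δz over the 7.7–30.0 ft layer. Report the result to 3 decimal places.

0.533 mph/ft

Power law: V₂ = V₁ · (z₂/z₁)^α = 25.0 × (3.8961)^0.286 = 36.8859 mph
ΔV/Δz = (36.8859 − 25.0)/(30.0 − 7.7) = 11.8859/22.3000 = 0.53300 mph/ft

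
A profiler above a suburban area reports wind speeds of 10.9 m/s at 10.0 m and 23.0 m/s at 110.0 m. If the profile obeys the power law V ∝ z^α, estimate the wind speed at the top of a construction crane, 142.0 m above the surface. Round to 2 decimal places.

First find α: α = ln(V₂/V₁)/ln(z₂/z₁) = ln(23.0/10.9)/ln(110.0/10.0) = 0.74673/2.39790 = 0.3114
Extrapolate from 110.0 m to 142.0 m: V₃ = 23.0 × (142.0/110.0)^0.3114 = 23.0 × 1.0828 = 24.9036 m/s

24.90 m/s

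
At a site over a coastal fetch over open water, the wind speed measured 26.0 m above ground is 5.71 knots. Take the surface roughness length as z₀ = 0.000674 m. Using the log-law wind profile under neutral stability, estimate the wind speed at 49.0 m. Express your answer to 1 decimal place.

Log law: V(z) ∝ ln(z/z₀), so V₂/V₁ = ln(z₂/z₀) / ln(z₁/z₀).
ln(49.0/0.000674) = 11.1941, ln(26.0/0.000674) = 10.5604
V₂ = 5.71 × 11.1941/10.5604 = 5.71 × 1.0600 = 6.0527 knots

6.1 knots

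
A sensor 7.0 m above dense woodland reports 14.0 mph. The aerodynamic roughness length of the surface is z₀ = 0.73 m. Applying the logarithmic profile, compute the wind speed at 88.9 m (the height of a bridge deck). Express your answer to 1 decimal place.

29.7 mph

Log law: V(z) ∝ ln(z/z₀), so V₂/V₁ = ln(z₂/z₀) / ln(z₁/z₀).
ln(88.9/0.73) = 4.8022, ln(7.0/0.73) = 2.2606
V₂ = 14.0 × 4.8022/2.2606 = 14.0 × 2.1243 = 29.7401 mph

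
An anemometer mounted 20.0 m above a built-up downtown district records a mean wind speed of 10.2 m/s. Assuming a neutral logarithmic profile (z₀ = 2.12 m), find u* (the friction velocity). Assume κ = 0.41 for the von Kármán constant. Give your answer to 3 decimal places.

u* ≈ 1.863 m/s

Log law: V(z) = (u*/κ) · ln(z/z₀) ⇒ u* = κ · V / ln(z/z₀)
u* = 0.41 × 10.2 / ln(20.0/2.12) = 0.41 × 10.2 / 2.2443
   = 4.1820 / 2.2443 = 1.8634 m/s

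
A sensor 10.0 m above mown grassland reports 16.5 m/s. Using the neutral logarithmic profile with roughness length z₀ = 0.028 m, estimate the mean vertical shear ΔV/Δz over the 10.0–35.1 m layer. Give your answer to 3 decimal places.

Log law: V₂ = V₁ · ln(z₂/z₀)/ln(z₁/z₀) = 16.5 × 7.1338/5.8781 = 20.0245 m/s
ΔV/Δz = (20.0245 − 16.5)/(35.1 − 10.0) = 3.5245/25.1000 = 0.14042 m/s/m

0.140 m/s/m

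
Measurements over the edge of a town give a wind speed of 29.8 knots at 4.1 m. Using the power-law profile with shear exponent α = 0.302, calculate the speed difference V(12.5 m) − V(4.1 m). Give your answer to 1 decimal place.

Power law: V₂ = V₁ · (z₂/z₁)^α = 29.8 × (3.0488)^0.302 = 41.7275 knots
ΔV = 41.7275 − 29.8 = 11.9275 knots

11.9 knots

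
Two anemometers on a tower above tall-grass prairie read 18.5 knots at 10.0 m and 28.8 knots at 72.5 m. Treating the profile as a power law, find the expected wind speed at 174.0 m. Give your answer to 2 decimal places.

35.02 knots

First find α: α = ln(V₂/V₁)/ln(z₂/z₁) = ln(28.8/18.5)/ln(72.5/10.0) = 0.44260/1.98100 = 0.2234
Extrapolate from 72.5 m to 174.0 m: V₃ = 28.8 × (174.0/72.5)^0.2234 = 28.8 × 1.2160 = 35.0220 knots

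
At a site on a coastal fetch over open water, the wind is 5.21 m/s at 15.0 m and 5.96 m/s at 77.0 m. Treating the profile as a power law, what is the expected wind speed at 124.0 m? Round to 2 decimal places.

6.20 m/s

First find α: α = ln(V₂/V₁)/ln(z₂/z₁) = ln(5.96/5.21)/ln(77.0/15.0) = 0.13449/1.63576 = 0.0822
Extrapolate from 77.0 m to 124.0 m: V₃ = 5.96 × (124.0/77.0)^0.0822 = 5.96 × 1.0400 = 6.1981 m/s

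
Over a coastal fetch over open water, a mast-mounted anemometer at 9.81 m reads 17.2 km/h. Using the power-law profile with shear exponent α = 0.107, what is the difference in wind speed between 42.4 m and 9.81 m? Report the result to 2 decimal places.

2.92 km/h

Power law: V₂ = V₁ · (z₂/z₁)^α = 17.2 × (4.3221)^0.107 = 20.1163 km/h
ΔV = 20.1163 − 17.2 = 2.9163 km/h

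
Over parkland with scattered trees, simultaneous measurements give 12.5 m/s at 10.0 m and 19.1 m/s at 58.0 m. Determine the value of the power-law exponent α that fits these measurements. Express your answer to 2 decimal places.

Power law: V₂/V₁ = (z₂/z₁)^α ⇒ α = ln(V₂/V₁) / ln(z₂/z₁)
α = ln(19.1/12.5) / ln(58.0/10.0) = ln(1.5280) / ln(5.8000)
  = 0.42396 / 1.75786 = 0.24118

α ≈ 0.24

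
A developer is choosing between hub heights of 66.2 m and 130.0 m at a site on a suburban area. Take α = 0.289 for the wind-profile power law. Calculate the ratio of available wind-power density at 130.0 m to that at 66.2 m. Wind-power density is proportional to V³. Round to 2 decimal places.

Speed ratio: V_B/V_A = (z_B/z_A)^α = (130.0/66.2)^0.289 = (1.9637)^0.289 = 1.21535
Power-density ratio: P_B/P_A = (V_B/V_A)³ = (1.21535)³ = 1.79517

1.80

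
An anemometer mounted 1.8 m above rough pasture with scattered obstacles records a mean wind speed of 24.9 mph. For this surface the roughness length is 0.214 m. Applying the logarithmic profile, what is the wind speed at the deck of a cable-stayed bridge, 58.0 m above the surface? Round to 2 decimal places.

Log law: V(z) ∝ ln(z/z₀), so V₂/V₁ = ln(z₂/z₀) / ln(z₁/z₀).
ln(58.0/0.214) = 5.6022, ln(1.8/0.214) = 2.1296
V₂ = 24.9 × 5.6022/2.1296 = 24.9 × 2.6307 = 65.5041 mph

65.50 mph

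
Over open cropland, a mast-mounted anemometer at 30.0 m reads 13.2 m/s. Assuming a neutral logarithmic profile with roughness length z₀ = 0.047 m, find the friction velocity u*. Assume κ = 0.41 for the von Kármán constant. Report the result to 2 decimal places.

Log law: V(z) = (u*/κ) · ln(z/z₀) ⇒ u* = κ · V / ln(z/z₀)
u* = 0.41 × 13.2 / ln(30.0/0.047) = 0.41 × 13.2 / 6.4588
   = 5.4120 / 6.4588 = 0.8379 m/s

u* ≈ 0.84 m/s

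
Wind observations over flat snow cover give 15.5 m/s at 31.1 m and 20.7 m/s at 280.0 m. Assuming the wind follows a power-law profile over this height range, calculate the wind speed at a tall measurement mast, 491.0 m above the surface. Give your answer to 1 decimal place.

First find α: α = ln(V₂/V₁)/ln(z₂/z₁) = ln(20.7/15.5)/ln(280.0/31.1) = 0.28929/2.19758 = 0.1316
Extrapolate from 280.0 m to 491.0 m: V₃ = 20.7 × (491.0/280.0)^0.1316 = 20.7 × 1.0767 = 22.2885 m/s

22.3 m/s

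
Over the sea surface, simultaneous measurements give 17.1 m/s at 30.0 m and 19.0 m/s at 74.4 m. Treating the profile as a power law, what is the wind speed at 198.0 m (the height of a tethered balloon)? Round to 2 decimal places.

21.28 m/s

First find α: α = ln(V₂/V₁)/ln(z₂/z₁) = ln(19.0/17.1)/ln(74.4/30.0) = 0.10536/0.90826 = 0.1160
Extrapolate from 74.4 m to 198.0 m: V₃ = 19.0 × (198.0/74.4)^0.1160 = 19.0 × 1.1202 = 21.2846 m/s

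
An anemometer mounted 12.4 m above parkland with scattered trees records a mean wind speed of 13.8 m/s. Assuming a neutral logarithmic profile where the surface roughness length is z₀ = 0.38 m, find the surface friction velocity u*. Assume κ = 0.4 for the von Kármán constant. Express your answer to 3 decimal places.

Log law: V(z) = (u*/κ) · ln(z/z₀) ⇒ u* = κ · V / ln(z/z₀)
u* = 0.4 × 13.8 / ln(12.4/0.38) = 0.4 × 13.8 / 3.4853
   = 5.5200 / 3.4853 = 1.5838 m/s

u* ≈ 1.584 m/s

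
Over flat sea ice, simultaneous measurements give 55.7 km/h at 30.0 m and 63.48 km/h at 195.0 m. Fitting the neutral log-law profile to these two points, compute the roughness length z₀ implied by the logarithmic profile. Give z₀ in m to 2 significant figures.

z₀ ≈ 0.000045 m

Log law: V(z) ∝ ln(z/z₀). With r = V₁/V₂ = 55.7/63.48 = 0.87744,
r · ln(z₂/z₀) = ln(z₁/z₀) ⇒ ln z₀ = (ln z₁ − r·ln z₂)/(1 − r)
ln z₀ = (3.40120 − 0.87744×5.27300) / 0.12256 = -9.9998
z₀ = exp(-9.9998) = 0.00004541 m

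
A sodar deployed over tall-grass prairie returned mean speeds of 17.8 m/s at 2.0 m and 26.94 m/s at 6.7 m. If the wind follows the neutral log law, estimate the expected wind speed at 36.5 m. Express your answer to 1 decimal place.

39.8 m/s

Log law: V ∝ ln(z/z₀). From the pair, with r = V₁/V₂ = 0.66073,
ln z₀ = (ln z₁ − r·ln z₂)/(1 − r) = (0.6931 − 0.66073×1.9021)/0.33927 = -1.6613 → z₀ = 0.1899 m
V₃ = V₁ · ln(z₃/z₀)/ln(z₁/z₀) = 17.8 × 5.2586/2.3544 = 39.7561 m/s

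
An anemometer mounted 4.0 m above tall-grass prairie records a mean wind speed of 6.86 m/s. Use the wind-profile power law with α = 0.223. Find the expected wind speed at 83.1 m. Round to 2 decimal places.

13.49 m/s

Power-law profile: V₂ = V₁ · (z₂/z₁)^α
V₂ = 6.86 × (83.1/4.0)^0.223 = 6.86 × (20.7750)^0.223
    = 6.86 × 1.9670 = 13.4938 m/s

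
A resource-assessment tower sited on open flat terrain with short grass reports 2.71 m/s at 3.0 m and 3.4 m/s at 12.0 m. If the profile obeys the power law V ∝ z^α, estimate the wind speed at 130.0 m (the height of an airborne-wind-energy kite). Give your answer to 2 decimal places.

First find α: α = ln(V₂/V₁)/ln(z₂/z₁) = ln(3.4/2.71)/ln(12.0/3.0) = 0.22683/1.38629 = 0.1636
Extrapolate from 12.0 m to 130.0 m: V₃ = 3.4 × (130.0/12.0)^0.1636 = 3.4 × 1.4768 = 5.0210 m/s

5.02 m/s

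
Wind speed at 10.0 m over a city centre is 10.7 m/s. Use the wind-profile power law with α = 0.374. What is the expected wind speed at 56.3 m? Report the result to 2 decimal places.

20.42 m/s

Power-law profile: V₂ = V₁ · (z₂/z₁)^α
V₂ = 10.7 × (56.3/10.0)^0.374 = 10.7 × (5.6300)^0.374
    = 10.7 × 1.9085 = 20.4209 m/s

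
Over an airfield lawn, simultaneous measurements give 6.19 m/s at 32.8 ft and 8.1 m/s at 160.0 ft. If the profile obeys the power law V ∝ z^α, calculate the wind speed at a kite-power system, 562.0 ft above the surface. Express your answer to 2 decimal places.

First find α: α = ln(V₂/V₁)/ln(z₂/z₁) = ln(8.1/6.19)/ln(160.0/32.8) = 0.26893/1.58475 = 0.1697
Extrapolate from 160.0 ft to 562.0 ft: V₃ = 8.1 × (562.0/160.0)^0.1697 = 8.1 × 1.2376 = 10.0248 m/s

10.02 m/s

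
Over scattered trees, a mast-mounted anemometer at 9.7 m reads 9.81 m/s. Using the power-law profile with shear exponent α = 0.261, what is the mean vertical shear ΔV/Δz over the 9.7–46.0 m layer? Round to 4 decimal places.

Power law: V₂ = V₁ · (z₂/z₁)^α = 9.81 × (4.7423)^0.261 = 14.7266 m/s
ΔV/Δz = (14.7266 − 9.81)/(46.0 − 9.7) = 4.9166/36.3000 = 0.13544 m/s/m

0.1354 m/s/m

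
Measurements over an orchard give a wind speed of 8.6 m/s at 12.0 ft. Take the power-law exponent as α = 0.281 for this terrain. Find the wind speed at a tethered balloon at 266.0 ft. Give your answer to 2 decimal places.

20.54 m/s

Power-law profile: V₂ = V₁ · (z₂/z₁)^α
V₂ = 8.6 × (266.0/12.0)^0.281 = 8.6 × (22.1667)^0.281
    = 8.6 × 2.3886 = 20.5419 m/s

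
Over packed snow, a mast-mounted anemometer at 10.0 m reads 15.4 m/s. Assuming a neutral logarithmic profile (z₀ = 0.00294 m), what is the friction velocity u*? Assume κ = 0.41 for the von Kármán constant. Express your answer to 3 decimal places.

u* ≈ 0.776 m/s

Log law: V(z) = (u*/κ) · ln(z/z₀) ⇒ u* = κ · V / ln(z/z₀)
u* = 0.41 × 15.4 / ln(10.0/0.00294) = 0.41 × 15.4 / 8.1319
   = 6.3140 / 8.1319 = 0.7764 m/s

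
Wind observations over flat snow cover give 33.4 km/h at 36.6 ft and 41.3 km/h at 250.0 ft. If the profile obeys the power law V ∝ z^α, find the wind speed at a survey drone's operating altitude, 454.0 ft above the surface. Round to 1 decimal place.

44.1 km/h

First find α: α = ln(V₂/V₁)/ln(z₂/z₁) = ln(41.3/33.4)/ln(250.0/36.6) = 0.21231/1.92141 = 0.1105
Extrapolate from 250.0 ft to 454.0 ft: V₃ = 41.3 × (454.0/250.0)^0.1105 = 41.3 × 1.0681 = 44.1145 km/h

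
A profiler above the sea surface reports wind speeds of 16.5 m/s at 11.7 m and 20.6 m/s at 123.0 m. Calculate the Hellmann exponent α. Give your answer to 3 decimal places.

Power law: V₂/V₁ = (z₂/z₁)^α ⇒ α = ln(V₂/V₁) / ln(z₂/z₁)
α = ln(20.6/16.5) / ln(123.0/11.7) = ln(1.2485) / ln(10.5128)
  = 0.22193 / 2.35260 = 0.09433

α ≈ 0.094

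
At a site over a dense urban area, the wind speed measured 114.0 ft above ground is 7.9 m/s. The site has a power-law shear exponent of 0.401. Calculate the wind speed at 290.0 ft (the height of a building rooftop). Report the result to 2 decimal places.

11.49 m/s

Power-law profile: V₂ = V₁ · (z₂/z₁)^α
V₂ = 7.9 × (290.0/114.0)^0.401 = 7.9 × (2.5439)^0.401
    = 7.9 × 1.4541 = 11.4876 m/s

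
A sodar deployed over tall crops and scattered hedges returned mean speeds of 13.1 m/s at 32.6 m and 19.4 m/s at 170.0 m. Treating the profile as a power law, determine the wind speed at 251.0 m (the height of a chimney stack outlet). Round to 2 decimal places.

First find α: α = ln(V₂/V₁)/ln(z₂/z₁) = ln(19.4/13.1)/ln(170.0/32.6) = 0.39266/1.65149 = 0.2378
Extrapolate from 170.0 m to 251.0 m: V₃ = 19.4 × (251.0/170.0)^0.2378 = 19.4 × 1.0971 = 21.2832 m/s

21.28 m/s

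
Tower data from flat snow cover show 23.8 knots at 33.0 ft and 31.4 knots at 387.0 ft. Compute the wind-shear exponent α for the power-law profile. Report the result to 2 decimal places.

Power law: V₂/V₁ = (z₂/z₁)^α ⇒ α = ln(V₂/V₁) / ln(z₂/z₁)
α = ln(31.4/23.8) / ln(387.0/33.0) = ln(1.3193) / ln(11.7273)
  = 0.27712 / 2.46192 = 0.11256

α ≈ 0.11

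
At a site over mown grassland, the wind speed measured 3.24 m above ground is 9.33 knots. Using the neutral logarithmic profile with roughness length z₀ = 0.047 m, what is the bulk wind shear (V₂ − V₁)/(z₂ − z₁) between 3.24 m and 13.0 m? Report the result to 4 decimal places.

0.3138 knots/m

Log law: V₂ = V₁ · ln(z₂/z₀)/ln(z₁/z₀) = 9.33 × 5.6226/4.2332 = 12.3922 knots
ΔV/Δz = (12.3922 − 9.33)/(13.0 − 3.24) = 3.0622/9.7600 = 0.31375 knots/m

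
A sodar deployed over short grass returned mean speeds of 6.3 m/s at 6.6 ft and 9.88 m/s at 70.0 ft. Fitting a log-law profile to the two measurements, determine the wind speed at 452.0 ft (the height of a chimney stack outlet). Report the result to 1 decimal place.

Log law: V ∝ ln(z/z₀). From the pair, with r = V₁/V₂ = 0.63765,
ln z₀ = (ln z₁ − r·ln z₂)/(1 − r) = (1.8871 − 0.63765×4.2485)/0.36235 = -2.2685 → z₀ = 0.1035 ft
V₃ = V₁ · ln(z₃/z₀)/ln(z₁/z₀) = 6.3 × 8.3822/4.1556 = 12.7077 m/s

12.7 m/s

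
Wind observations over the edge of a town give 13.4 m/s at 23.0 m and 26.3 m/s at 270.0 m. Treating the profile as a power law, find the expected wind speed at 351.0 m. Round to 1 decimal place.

28.3 m/s

First find α: α = ln(V₂/V₁)/ln(z₂/z₁) = ln(26.3/13.4)/ln(270.0/23.0) = 0.67431/2.46293 = 0.2738
Extrapolate from 270.0 m to 351.0 m: V₃ = 26.3 × (351.0/270.0)^0.2738 = 26.3 × 1.0745 = 28.2587 m/s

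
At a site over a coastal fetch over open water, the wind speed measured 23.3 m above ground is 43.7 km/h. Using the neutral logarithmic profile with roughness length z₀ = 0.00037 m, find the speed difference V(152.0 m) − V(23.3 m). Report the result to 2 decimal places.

7.42 km/h

Log law: V₂ = V₁ · ln(z₂/z₀)/ln(z₁/z₀) = 43.7 × 12.9259/11.0505 = 51.1165 km/h
ΔV = 51.1165 − 43.7 = 7.4165 km/h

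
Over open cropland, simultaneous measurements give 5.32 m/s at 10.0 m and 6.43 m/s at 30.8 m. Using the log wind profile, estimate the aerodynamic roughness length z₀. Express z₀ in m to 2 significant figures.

Log law: V(z) ∝ ln(z/z₀). With r = V₁/V₂ = 5.32/6.43 = 0.82737,
r · ln(z₂/z₀) = ln(z₁/z₀) ⇒ ln z₀ = (ln z₁ − r·ln z₂)/(1 − r)
ln z₀ = (2.30259 − 0.82737×3.42751) / 0.17263 = -3.0890
z₀ = exp(-3.0890) = 0.04555 m

z₀ ≈ 0.046 m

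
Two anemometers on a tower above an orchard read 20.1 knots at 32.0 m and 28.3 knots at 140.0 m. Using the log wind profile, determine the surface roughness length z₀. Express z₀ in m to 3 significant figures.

z₀ ≈ 0.859 m

Log law: V(z) ∝ ln(z/z₀). With r = V₁/V₂ = 20.1/28.3 = 0.71025,
r · ln(z₂/z₀) = ln(z₁/z₀) ⇒ ln z₀ = (ln z₁ − r·ln z₂)/(1 − r)
ln z₀ = (3.46574 − 0.71025×4.94164) / 0.28975 = -0.1520
z₀ = exp(-0.1520) = 0.8590 m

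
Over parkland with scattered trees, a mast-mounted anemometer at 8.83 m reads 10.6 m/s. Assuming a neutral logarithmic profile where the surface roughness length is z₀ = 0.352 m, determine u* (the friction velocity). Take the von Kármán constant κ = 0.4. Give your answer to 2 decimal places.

u* ≈ 1.32 m/s

Log law: V(z) = (u*/κ) · ln(z/z₀) ⇒ u* = κ · V / ln(z/z₀)
u* = 0.4 × 10.6 / ln(8.83/0.352) = 0.4 × 10.6 / 3.2223
   = 4.2400 / 3.2223 = 1.3158 m/s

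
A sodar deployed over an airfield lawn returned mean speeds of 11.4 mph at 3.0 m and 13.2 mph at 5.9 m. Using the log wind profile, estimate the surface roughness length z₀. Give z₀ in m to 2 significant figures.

Log law: V(z) ∝ ln(z/z₀). With r = V₁/V₂ = 11.4/13.2 = 0.86364,
r · ln(z₂/z₀) = ln(z₁/z₀) ⇒ ln z₀ = (ln z₁ − r·ln z₂)/(1 − r)
ln z₀ = (1.09861 − 0.86364×1.77495) / 0.13636 = -3.1849
z₀ = exp(-3.1849) = 0.04138 m

z₀ ≈ 0.041 m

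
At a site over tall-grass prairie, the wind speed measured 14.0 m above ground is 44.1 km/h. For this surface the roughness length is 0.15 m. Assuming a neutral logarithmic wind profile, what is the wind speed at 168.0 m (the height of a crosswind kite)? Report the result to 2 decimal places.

Log law: V(z) ∝ ln(z/z₀), so V₂/V₁ = ln(z₂/z₀) / ln(z₁/z₀).
ln(168.0/0.15) = 7.0211, ln(14.0/0.15) = 4.5362
V₂ = 44.1 × 7.0211/4.5362 = 44.1 × 1.5478 = 68.2579 km/h

68.26 km/h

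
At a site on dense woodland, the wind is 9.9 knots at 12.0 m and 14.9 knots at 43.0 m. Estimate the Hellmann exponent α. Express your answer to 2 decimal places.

Power law: V₂/V₁ = (z₂/z₁)^α ⇒ α = ln(V₂/V₁) / ln(z₂/z₁)
α = ln(14.9/9.9) / ln(43.0/12.0) = ln(1.5051) / ln(3.5833)
  = 0.40883 / 1.27629 = 0.32032

α ≈ 0.32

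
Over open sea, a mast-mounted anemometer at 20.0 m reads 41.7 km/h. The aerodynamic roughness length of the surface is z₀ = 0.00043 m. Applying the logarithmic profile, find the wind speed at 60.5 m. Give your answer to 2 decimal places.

45.99 km/h

Log law: V(z) ∝ ln(z/z₀), so V₂/V₁ = ln(z₂/z₀) / ln(z₁/z₀).
ln(60.5/0.00043) = 11.8544, ln(20.0/0.00043) = 10.7475
V₂ = 41.7 × 11.8544/10.7475 = 41.7 × 1.1030 = 45.9948 km/h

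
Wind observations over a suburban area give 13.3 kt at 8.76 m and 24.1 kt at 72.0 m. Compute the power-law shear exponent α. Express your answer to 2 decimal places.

Power law: V₂/V₁ = (z₂/z₁)^α ⇒ α = ln(V₂/V₁) / ln(z₂/z₁)
α = ln(24.1/13.3) / ln(72.0/8.76) = ln(1.8120) / ln(8.2192)
  = 0.59445 / 2.10647 = 0.28220

α ≈ 0.28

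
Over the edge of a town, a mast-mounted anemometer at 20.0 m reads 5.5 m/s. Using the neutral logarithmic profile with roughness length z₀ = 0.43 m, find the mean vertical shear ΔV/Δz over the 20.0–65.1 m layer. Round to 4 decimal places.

0.0375 m/s/m

Log law: V₂ = V₁ · ln(z₂/z₀)/ln(z₁/z₀) = 5.5 × 5.0199/3.8397 = 7.1905 m/s
ΔV/Δz = (7.1905 − 5.5)/(65.1 − 20.0) = 1.6905/45.1000 = 0.03748 m/s/m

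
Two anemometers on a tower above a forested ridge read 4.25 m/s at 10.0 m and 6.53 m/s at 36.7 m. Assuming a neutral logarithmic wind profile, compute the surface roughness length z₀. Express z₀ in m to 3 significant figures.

z₀ ≈ 0.886 m

Log law: V(z) ∝ ln(z/z₀). With r = V₁/V₂ = 4.25/6.53 = 0.65084,
r · ln(z₂/z₀) = ln(z₁/z₀) ⇒ ln z₀ = (ln z₁ − r·ln z₂)/(1 − r)
ln z₀ = (2.30259 − 0.65084×3.60278) / 0.34916 = -0.1210
z₀ = exp(-0.1210) = 0.8860 m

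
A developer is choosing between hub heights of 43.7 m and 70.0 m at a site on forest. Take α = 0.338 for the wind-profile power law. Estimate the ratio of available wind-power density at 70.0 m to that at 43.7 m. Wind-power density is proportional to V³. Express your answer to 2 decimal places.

Speed ratio: V_B/V_A = (z_B/z_A)^α = (70.0/43.7)^0.338 = (1.6018)^0.338 = 1.17263
Power-density ratio: P_B/P_A = (V_B/V_A)³ = (1.17263)³ = 1.61243

1.61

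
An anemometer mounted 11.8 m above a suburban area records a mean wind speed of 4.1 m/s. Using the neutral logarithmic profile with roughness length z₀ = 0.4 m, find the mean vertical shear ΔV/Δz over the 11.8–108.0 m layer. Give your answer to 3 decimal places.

Log law: V₂ = V₁ · ln(z₂/z₀)/ln(z₁/z₀) = 4.1 × 5.5984/3.3844 = 6.7822 m/s
ΔV/Δz = (6.7822 − 4.1)/(108.0 − 11.8) = 2.6822/96.2000 = 0.02788 m/s/m

0.028 m/s/m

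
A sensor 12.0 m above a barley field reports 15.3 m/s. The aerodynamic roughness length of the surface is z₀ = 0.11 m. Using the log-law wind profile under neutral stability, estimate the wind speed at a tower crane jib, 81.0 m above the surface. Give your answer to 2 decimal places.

Log law: V(z) ∝ ln(z/z₀), so V₂/V₁ = ln(z₂/z₀) / ln(z₁/z₀).
ln(81.0/0.11) = 6.6017, ln(12.0/0.11) = 4.6922
V₂ = 15.3 × 6.6017/4.6922 = 15.3 × 1.4070 = 21.5265 m/s

21.53 m/s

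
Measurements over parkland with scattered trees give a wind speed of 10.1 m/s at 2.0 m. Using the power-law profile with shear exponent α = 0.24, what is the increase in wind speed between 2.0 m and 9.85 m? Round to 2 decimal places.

4.71 m/s

Power law: V₂ = V₁ · (z₂/z₁)^α = 10.1 × (4.9250)^0.24 = 14.8081 m/s
ΔV = 14.8081 − 10.1 = 4.7081 m/s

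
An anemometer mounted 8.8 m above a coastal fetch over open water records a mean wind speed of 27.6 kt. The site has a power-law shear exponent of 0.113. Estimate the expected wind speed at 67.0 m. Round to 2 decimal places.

Power-law profile: V₂ = V₁ · (z₂/z₁)^α
V₂ = 27.6 × (67.0/8.8)^0.113 = 27.6 × (7.6136)^0.113
    = 27.6 × 1.2578 = 34.7159 kt

34.72 kt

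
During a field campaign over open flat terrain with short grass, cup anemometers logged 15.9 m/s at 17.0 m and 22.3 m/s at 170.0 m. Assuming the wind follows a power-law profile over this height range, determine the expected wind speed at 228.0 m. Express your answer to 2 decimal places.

23.28 m/s

First find α: α = ln(V₂/V₁)/ln(z₂/z₁) = ln(22.3/15.9)/ln(170.0/17.0) = 0.33827/2.30259 = 0.1469
Extrapolate from 170.0 m to 228.0 m: V₃ = 22.3 × (228.0/170.0)^0.1469 = 22.3 × 1.0441 = 23.2827 m/s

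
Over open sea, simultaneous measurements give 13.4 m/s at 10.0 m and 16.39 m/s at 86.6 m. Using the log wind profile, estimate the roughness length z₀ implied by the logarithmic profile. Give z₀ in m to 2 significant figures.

Log law: V(z) ∝ ln(z/z₀). With r = V₁/V₂ = 13.4/16.39 = 0.81757,
r · ln(z₂/z₀) = ln(z₁/z₀) ⇒ ln z₀ = (ln z₁ − r·ln z₂)/(1 − r)
ln z₀ = (2.30259 − 0.81757×4.46130) / 0.18243 = -7.3719
z₀ = exp(-7.3719) = 0.0006287 m

z₀ ≈ 0.00063 m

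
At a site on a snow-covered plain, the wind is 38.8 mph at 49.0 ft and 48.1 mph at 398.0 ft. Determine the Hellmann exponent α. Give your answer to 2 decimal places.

α ≈ 0.10

Power law: V₂/V₁ = (z₂/z₁)^α ⇒ α = ln(V₂/V₁) / ln(z₂/z₁)
α = ln(48.1/38.8) / ln(398.0/49.0) = ln(1.2397) / ln(8.1224)
  = 0.21486 / 2.09463 = 0.10258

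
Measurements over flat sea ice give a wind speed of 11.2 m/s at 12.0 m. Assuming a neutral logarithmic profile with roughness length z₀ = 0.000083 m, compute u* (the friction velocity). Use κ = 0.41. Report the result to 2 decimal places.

Log law: V(z) = (u*/κ) · ln(z/z₀) ⇒ u* = κ · V / ln(z/z₀)
u* = 0.41 × 11.2 / ln(12.0/0.000083) = 0.41 × 11.2 / 11.8816
   = 4.5920 / 11.8816 = 0.3865 m/s

u* ≈ 0.39 m/s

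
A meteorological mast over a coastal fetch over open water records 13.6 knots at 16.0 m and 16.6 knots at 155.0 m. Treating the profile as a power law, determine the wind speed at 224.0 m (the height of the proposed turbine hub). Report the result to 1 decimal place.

First find α: α = ln(V₂/V₁)/ln(z₂/z₁) = ln(16.6/13.6)/ln(155.0/16.0) = 0.19933/2.27084 = 0.0878
Extrapolate from 155.0 m to 224.0 m: V₃ = 16.6 × (224.0/155.0)^0.0878 = 16.6 × 1.0329 = 17.1453 knots

17.1 knots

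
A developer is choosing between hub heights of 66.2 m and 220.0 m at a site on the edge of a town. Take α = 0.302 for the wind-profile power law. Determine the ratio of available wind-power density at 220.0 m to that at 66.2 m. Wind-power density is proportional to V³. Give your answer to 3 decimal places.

2.969

Speed ratio: V_B/V_A = (z_B/z_A)^α = (220.0/66.2)^0.302 = (3.3233)^0.302 = 1.43718
Power-density ratio: P_B/P_A = (V_B/V_A)³ = (1.43718)³ = 2.96850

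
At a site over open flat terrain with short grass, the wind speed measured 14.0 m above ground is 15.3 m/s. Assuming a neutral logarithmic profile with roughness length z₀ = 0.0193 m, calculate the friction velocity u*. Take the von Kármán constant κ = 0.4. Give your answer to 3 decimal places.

Log law: V(z) = (u*/κ) · ln(z/z₀) ⇒ u* = κ · V / ln(z/z₀)
u* = 0.4 × 15.3 / ln(14.0/0.0193) = 0.4 × 15.3 / 6.5867
   = 6.1200 / 6.5867 = 0.9291 m/s

u* ≈ 0.929 m/s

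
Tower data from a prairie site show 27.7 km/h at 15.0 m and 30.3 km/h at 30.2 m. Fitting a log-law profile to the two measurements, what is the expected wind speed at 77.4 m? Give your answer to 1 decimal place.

Log law: V ∝ ln(z/z₀). From the pair, with r = V₁/V₂ = 0.91419,
ln z₀ = (ln z₁ − r·ln z₂)/(1 − r) = (2.7081 − 0.91419×3.4078)/0.08581 = -4.7474 → z₀ = 0.008674 m
V₃ = V₁ · ln(z₃/z₀)/ln(z₁/z₀) = 27.7 × 9.0964/7.4555 = 33.7967 km/h

33.8 km/h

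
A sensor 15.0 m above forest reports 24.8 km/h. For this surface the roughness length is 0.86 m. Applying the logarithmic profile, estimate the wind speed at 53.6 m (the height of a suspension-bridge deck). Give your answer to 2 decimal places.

Log law: V(z) ∝ ln(z/z₀), so V₂/V₁ = ln(z₂/z₀) / ln(z₁/z₀).
ln(53.6/0.86) = 4.1324, ln(15.0/0.86) = 2.8589
V₂ = 24.8 × 4.1324/2.8589 = 24.8 × 1.4455 = 35.8473 km/h

35.85 km/h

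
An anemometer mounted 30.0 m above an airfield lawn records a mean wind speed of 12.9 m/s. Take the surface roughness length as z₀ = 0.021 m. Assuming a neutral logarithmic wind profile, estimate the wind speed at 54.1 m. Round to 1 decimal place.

Log law: V(z) ∝ ln(z/z₀), so V₂/V₁ = ln(z₂/z₀) / ln(z₁/z₀).
ln(54.1/0.021) = 7.8541, ln(30.0/0.021) = 7.2644
V₂ = 12.9 × 7.8541/7.2644 = 12.9 × 1.0812 = 13.9471 m/s

13.9 m/s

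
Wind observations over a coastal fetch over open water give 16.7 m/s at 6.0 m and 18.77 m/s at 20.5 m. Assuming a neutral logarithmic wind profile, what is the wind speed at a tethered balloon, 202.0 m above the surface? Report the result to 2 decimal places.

Log law: V ∝ ln(z/z₀). From the pair, with r = V₁/V₂ = 0.88972,
ln z₀ = (ln z₁ − r·ln z₂)/(1 − r) = (1.7918 − 0.88972×3.0204)/0.11028 = -8.1207 → z₀ = 0.0002973 m
V₃ = V₁ · ln(z₃/z₀)/ln(z₁/z₀) = 16.7 × 13.4289/9.9124 = 22.6245 m/s

22.62 m/s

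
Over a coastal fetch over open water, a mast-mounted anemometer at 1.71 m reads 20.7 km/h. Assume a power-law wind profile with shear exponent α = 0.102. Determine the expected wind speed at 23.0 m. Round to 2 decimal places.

Power-law profile: V₂ = V₁ · (z₂/z₁)^α
V₂ = 20.7 × (23.0/1.71)^0.102 = 20.7 × (13.4503)^0.102
    = 20.7 × 1.3036 = 26.9837 km/h

26.98 km/h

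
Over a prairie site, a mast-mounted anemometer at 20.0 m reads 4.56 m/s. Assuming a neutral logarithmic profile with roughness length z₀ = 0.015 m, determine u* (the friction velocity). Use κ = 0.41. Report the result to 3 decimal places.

Log law: V(z) = (u*/κ) · ln(z/z₀) ⇒ u* = κ · V / ln(z/z₀)
u* = 0.41 × 4.56 / ln(20.0/0.015) = 0.41 × 4.56 / 7.1954
   = 1.8696 / 7.1954 = 0.2598 m/s

u* ≈ 0.260 m/s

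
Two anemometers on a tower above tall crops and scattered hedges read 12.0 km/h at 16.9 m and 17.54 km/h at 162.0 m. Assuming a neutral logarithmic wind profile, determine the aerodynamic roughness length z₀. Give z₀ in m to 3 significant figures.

z₀ ≈ 0.126 m

Log law: V(z) ∝ ln(z/z₀). With r = V₁/V₂ = 12.0/17.54 = 0.68415,
r · ln(z₂/z₀) = ln(z₁/z₀) ⇒ ln z₀ = (ln z₁ − r·ln z₂)/(1 − r)
ln z₀ = (2.82731 − 0.68415×5.08760) / 0.31585 = -2.0686
z₀ = exp(-2.0686) = 0.1264 m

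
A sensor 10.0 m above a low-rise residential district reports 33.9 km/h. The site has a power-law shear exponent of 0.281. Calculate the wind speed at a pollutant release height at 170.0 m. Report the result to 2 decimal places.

Power-law profile: V₂ = V₁ · (z₂/z₁)^α
V₂ = 33.9 × (170.0/10.0)^0.281 = 33.9 × (17.0000)^0.281
    = 33.9 × 2.2170 = 75.1546 km/h

75.15 km/h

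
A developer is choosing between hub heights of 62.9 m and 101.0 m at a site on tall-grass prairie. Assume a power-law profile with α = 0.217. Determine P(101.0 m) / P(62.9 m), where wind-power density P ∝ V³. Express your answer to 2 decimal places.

Speed ratio: V_B/V_A = (z_B/z_A)^α = (101.0/62.9)^0.217 = (1.6057)^0.217 = 1.10823
Power-density ratio: P_B/P_A = (V_B/V_A)³ = (1.10823)³ = 1.36111

1.36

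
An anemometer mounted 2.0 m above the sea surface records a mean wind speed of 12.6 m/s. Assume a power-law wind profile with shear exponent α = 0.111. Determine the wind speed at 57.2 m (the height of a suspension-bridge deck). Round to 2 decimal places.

18.28 m/s

Power-law profile: V₂ = V₁ · (z₂/z₁)^α
V₂ = 12.6 × (57.2/2.0)^0.111 = 12.6 × (28.6000)^0.111
    = 12.6 × 1.4510 = 18.2821 m/s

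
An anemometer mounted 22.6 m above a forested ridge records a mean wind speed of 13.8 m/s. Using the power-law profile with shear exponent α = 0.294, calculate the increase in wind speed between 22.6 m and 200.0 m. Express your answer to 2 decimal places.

Power law: V₂ = V₁ · (z₂/z₁)^α = 13.8 × (8.8496)^0.294 = 26.1984 m/s
ΔV = 26.1984 − 13.8 = 12.3984 m/s

12.40 m/s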